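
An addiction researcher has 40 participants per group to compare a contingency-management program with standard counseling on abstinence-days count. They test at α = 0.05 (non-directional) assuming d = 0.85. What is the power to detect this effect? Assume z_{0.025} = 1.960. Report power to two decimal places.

For two equal groups, power = Φ(d·√(n/2) − z_{α/2}).
d·√(n/2) = 0.85 × √(40/2) = 0.85 × 4.472 = 3.801.
z_β = 3.801 − 1.960 = 1.841.
Power = Φ(1.841) = 0.967.

power ≈ 0.97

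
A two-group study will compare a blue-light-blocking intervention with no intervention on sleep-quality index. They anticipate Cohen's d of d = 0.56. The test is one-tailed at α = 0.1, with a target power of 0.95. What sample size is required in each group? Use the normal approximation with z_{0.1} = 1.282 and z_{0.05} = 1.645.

For two independent groups with equal n: n = 2·((z_{α} + z_β) / d)².
z_{α} + z_β = 1.282 + 1.645 = 2.927.
n = 2 × (2.927 / 0.56)² = 2 × 5.227² = 2 × 27.32 = 54.6.
Round up to the next whole participant.

n = 55 per group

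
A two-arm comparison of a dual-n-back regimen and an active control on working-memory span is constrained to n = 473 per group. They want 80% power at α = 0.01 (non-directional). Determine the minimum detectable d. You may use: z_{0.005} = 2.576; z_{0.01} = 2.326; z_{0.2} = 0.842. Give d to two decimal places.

d_min ≈ 0.22

For two independent groups of n = 473 each: d_min = (z_{α/2} + z_β)·√(2/n).
z-sum = 2.576 + 0.842 = 3.418.
d_min = 3.418 × √(2/473) = 3.418 × 0.0650 = 0.222.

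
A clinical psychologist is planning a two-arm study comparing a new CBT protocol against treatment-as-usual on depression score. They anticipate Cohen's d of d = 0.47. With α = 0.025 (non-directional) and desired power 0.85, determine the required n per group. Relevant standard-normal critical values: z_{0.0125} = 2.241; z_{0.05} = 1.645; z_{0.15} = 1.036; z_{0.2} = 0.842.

n = 98 per group

For two independent groups with equal n: n = 2·((z_{α/2} + z_β) / d)².
z_{α/2} + z_β = 2.241 + 1.036 = 3.277.
n = 2 × (3.277 / 0.47)² = 2 × 6.972² = 2 × 48.61 = 97.2.
Round up to the next whole participant.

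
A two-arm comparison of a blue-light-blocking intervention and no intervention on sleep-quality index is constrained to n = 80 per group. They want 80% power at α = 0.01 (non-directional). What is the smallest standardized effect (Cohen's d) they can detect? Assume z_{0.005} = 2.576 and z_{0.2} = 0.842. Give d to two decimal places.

For two independent groups of n = 80 each: d_min = (z_{α/2} + z_β)·√(2/n).
z-sum = 2.576 + 0.842 = 3.418.
d_min = 3.418 × √(2/80) = 3.418 × 0.1581 = 0.540.

d_min ≈ 0.54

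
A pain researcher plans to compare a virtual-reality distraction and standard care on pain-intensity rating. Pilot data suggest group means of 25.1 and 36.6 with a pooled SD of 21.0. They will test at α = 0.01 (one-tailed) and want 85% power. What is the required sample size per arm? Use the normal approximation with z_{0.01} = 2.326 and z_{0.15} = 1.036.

Cohen's d = |M₁ − M₂| / SD_pooled = |25.1 − 36.6| / 21.0 = 11.5 / 21.0 = 0.548.
For two independent groups with equal n: n = 2·((z_{α} + z_β) / d)².
z_{α} + z_β = 2.326 + 1.036 = 3.362.
n = 2 × (3.362 / 0.548)² = 2 × 6.135² = 2 × 37.64 = 75.3.
Round up to the next whole participant.

n = 76 per group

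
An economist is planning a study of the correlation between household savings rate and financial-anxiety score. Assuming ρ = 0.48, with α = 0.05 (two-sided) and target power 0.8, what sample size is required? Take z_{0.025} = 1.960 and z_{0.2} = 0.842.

n = 32

Fisher's z: C = ½·ln((1+r)/(1−r)) = ½·ln(2.8462) = 0.5230.
n = ((z_{α/2} + z_β)/C)² + 3.
(1.960 + 0.842) / 0.5230 = 2.802 / 0.5230 = 5.358.
n = 5.358² + 3 = 28.70 + 3 = 31.7.
Round up.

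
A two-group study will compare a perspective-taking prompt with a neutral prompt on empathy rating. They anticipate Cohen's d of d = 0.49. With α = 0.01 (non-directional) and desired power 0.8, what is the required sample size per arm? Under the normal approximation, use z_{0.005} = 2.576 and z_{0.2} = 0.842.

n = 98 per group

For two independent groups with equal n: n = 2·((z_{α/2} + z_β) / d)².
z_{α/2} + z_β = 2.576 + 0.842 = 3.418.
n = 2 × (3.418 / 0.49)² = 2 × 6.976² = 2 × 48.66 = 97.3.
Round up to the next whole participant.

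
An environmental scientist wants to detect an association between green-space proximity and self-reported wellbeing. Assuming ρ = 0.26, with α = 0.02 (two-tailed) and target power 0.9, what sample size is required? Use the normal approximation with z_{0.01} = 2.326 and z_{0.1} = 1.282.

n = 187

Fisher's z: C = ½·ln((1+r)/(1−r)) = ½·ln(1.7027) = 0.2661.
n = ((z_{α/2} + z_β)/C)² + 3.
(2.326 + 1.282) / 0.2661 = 3.608 / 0.2661 = 13.559.
n = 13.559² + 3 = 183.84 + 3 = 186.8.
Round up.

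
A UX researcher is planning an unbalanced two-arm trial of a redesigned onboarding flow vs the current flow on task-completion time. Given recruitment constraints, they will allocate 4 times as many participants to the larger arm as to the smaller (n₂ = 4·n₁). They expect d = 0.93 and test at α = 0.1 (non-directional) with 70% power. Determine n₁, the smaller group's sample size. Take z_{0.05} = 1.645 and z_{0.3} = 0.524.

With allocation ratio k = n₂/n₁ = 4, Var(x̄₁−x̄₂) = σ²(1/n₁ + 1/(k·n₁)) = σ²·(k+1)/(k·n₁).
So n₁ = (1 + 1/k)·((z_{α/2} + z_β)/d)² = 1.250 × (2.169/0.93)².
n₁ = 1.250 × 5.44 = 6.8.
Round up: n₁ = 7, giving n₂ = 4 × 7 = 28.

n₁ = 7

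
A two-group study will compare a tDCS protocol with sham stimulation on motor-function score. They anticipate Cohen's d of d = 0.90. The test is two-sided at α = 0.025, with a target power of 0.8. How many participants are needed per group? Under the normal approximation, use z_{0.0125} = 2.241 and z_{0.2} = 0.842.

n = 24 per group

For two independent groups with equal n: n = 2·((z_{α/2} + z_β) / d)².
z_{α/2} + z_β = 2.241 + 0.842 = 3.083.
n = 2 × (3.083 / 0.90)² = 2 × 3.426² = 2 × 11.73 = 23.5.
Round up to the next whole participant.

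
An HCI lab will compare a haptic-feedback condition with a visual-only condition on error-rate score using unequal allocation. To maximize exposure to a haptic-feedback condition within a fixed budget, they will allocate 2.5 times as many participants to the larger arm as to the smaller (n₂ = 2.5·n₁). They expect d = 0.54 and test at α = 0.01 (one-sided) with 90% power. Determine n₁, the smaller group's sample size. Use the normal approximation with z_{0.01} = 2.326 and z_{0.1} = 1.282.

n₁ = 63

With allocation ratio k = n₂/n₁ = 2.5, Var(x̄₁−x̄₂) = σ²(1/n₁ + 1/(k·n₁)) = σ²·(k+1)/(k·n₁).
So n₁ = (1 + 1/k)·((z_{α} + z_β)/d)² = 1.400 × (3.608/0.54)².
n₁ = 1.400 × 44.64 = 62.5.
Round up: n₁ = 63, giving n₂ = ⌈2.5 × 63⌉ = ⌈157.5⌉ = 158.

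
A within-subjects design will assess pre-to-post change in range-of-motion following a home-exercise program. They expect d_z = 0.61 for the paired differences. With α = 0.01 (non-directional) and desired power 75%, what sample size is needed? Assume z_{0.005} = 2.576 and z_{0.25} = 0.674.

For a paired (one-sample on differences) test: n = ((z_{α/2} + z_β) / d)².
z_{α/2} + z_β = 2.576 + 0.674 = 3.250.
n = (3.250 / 0.61)² = 5.328² = 28.39.
Round up.

n = 29 pairs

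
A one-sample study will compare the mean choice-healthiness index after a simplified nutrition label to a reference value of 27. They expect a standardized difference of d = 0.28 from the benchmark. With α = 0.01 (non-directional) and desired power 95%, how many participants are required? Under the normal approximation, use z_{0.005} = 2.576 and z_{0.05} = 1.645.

n = 228

For a one-sample test: n = ((z_{α/2} + z_β) / d)².
z_{α/2} + z_β = 2.576 + 1.645 = 4.221.
n = (4.221 / 0.28)² = 15.075² = 227.26.
Round up.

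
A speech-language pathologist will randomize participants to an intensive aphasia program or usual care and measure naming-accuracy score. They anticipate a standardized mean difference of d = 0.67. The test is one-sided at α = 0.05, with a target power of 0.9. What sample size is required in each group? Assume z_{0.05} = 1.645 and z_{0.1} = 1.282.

n = 39 per group

For two independent groups with equal n: n = 2·((z_{α} + z_β) / d)².
z_{α} + z_β = 1.645 + 1.282 = 2.927.
n = 2 × (2.927 / 0.67)² = 2 × 4.369² = 2 × 19.09 = 38.2.
Round up to the next whole participant.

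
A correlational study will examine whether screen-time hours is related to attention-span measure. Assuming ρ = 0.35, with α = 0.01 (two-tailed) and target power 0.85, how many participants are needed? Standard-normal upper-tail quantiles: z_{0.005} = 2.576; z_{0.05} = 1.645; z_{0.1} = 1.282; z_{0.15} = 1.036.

n = 101

Fisher's z: C = ½·ln((1+r)/(1−r)) = ½·ln(2.0769) = 0.3654.
n = ((z_{α/2} + z_β)/C)² + 3.
(2.576 + 1.036) / 0.3654 = 3.612 / 0.3654 = 9.885.
n = 9.885² + 3 = 97.71 + 3 = 100.7.
Round up.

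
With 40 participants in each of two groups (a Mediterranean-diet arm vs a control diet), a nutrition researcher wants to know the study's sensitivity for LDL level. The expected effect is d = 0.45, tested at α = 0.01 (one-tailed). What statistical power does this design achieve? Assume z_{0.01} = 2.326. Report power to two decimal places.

For two equal groups, power = Φ(d·√(n/2) − z_{α}).
d·√(n/2) = 0.45 × √(40/2) = 0.45 × 4.472 = 2.012.
z_β = 2.012 − 2.326 = -0.314.
Power = Φ(-0.314) = 0.377.

power ≈ 0.38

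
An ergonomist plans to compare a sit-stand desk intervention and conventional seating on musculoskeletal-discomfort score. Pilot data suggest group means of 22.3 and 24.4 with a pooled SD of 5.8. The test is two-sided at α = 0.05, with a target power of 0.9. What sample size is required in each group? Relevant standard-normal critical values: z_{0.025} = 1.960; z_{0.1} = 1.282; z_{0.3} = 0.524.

n = 161 per group

Cohen's d = |M₁ − M₂| / SD_pooled = |22.3 − 24.4| / 5.8 = 2.1 / 5.8 = 0.362.
For two independent groups with equal n: n = 2·((z_{α/2} + z_β) / d)².
z_{α/2} + z_β = 1.960 + 1.282 = 3.242.
n = 2 × (3.242 / 0.362)² = 2 × 8.956² = 2 × 80.21 = 160.4.
Round up to the next whole participant.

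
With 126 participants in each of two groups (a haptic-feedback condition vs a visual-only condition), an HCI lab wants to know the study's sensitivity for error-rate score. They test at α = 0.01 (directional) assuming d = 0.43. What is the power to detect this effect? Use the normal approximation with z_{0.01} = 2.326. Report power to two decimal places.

power ≈ 0.86

For two equal groups, power = Φ(d·√(n/2) − z_{α}).
d·√(n/2) = 0.43 × √(126/2) = 0.43 × 7.937 = 3.413.
z_β = 3.413 − 2.326 = 1.087.
Power = Φ(1.087) = 0.861.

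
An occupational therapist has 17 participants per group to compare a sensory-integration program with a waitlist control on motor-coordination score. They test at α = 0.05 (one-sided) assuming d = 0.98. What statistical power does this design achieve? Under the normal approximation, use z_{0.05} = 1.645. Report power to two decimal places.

power ≈ 0.89

For two equal groups, power = Φ(d·√(n/2) − z_{α}).
d·√(n/2) = 0.98 × √(17/2) = 0.98 × 2.915 = 2.857.
z_β = 2.857 − 1.645 = 1.212.
Power = Φ(1.212) = 0.887.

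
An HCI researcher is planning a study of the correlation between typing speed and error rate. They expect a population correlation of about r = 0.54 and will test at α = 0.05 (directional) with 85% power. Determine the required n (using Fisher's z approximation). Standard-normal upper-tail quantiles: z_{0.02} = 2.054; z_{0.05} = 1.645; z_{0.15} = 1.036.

n = 23

Fisher's z: C = ½·ln((1+r)/(1−r)) = ½·ln(3.3478) = 0.6042.
n = ((z_{α} + z_β)/C)² + 3.
(1.645 + 1.036) / 0.6042 = 2.681 / 0.6042 = 4.437.
n = 4.437² + 3 = 19.69 + 3 = 22.7.
Round up.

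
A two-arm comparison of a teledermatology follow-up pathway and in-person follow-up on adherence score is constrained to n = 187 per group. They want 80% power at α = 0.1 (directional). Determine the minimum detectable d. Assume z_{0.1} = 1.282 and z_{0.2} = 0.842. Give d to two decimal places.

For two independent groups of n = 187 each: d_min = (z_{α} + z_β)·√(2/n).
z-sum = 1.282 + 0.842 = 2.124.
d_min = 2.124 × √(2/187) = 2.124 × 0.1034 = 0.220.

d_min ≈ 0.22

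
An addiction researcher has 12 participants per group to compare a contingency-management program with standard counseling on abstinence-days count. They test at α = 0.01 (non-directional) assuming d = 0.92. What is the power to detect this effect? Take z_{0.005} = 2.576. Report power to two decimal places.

For two equal groups, power = Φ(d·√(n/2) − z_{α/2}).
d·√(n/2) = 0.92 × √(12/2) = 0.92 × 2.449 = 2.254.
z_β = 2.254 − 2.576 = -0.322.
Power = Φ(-0.322) = 0.374.

power ≈ 0.37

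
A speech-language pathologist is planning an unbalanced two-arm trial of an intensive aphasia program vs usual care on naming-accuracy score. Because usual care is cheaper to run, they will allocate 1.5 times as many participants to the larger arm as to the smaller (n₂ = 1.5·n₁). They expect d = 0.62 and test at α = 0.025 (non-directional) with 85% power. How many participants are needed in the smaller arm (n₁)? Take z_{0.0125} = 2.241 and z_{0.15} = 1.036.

With allocation ratio k = n₂/n₁ = 1.5, Var(x̄₁−x̄₂) = σ²(1/n₁ + 1/(k·n₁)) = σ²·(k+1)/(k·n₁).
So n₁ = (1 + 1/k)·((z_{α/2} + z_β)/d)² = 1.667 × (3.277/0.62)².
n₁ = 1.667 × 27.94 = 46.6.
Round up: n₁ = 47, giving n₂ = ⌈1.5 × 47⌉ = ⌈70.5⌉ = 71.

n₁ = 47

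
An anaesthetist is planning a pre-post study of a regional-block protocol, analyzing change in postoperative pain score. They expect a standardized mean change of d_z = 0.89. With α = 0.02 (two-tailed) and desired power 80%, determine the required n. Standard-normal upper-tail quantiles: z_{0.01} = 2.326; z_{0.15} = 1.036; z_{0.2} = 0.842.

n = 13 pairs

For a paired (one-sample on differences) test: n = ((z_{α/2} + z_β) / d)².
z_{α/2} + z_β = 2.326 + 0.842 = 3.168.
n = (3.168 / 0.89)² = 3.560² = 12.67.
Round up.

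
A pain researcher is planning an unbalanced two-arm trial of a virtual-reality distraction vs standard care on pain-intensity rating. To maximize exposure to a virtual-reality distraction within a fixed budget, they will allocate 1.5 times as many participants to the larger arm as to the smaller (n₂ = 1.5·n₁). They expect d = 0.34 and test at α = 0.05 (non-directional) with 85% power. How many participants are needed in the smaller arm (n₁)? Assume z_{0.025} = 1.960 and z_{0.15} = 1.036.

n₁ = 130

With allocation ratio k = n₂/n₁ = 1.5, Var(x̄₁−x̄₂) = σ²(1/n₁ + 1/(k·n₁)) = σ²·(k+1)/(k·n₁).
So n₁ = (1 + 1/k)·((z_{α/2} + z_β)/d)² = 1.667 × (2.996/0.34)².
n₁ = 1.667 × 77.65 = 129.4.
Round up: n₁ = 130, giving n₂ = 1.5 × 130 = 195.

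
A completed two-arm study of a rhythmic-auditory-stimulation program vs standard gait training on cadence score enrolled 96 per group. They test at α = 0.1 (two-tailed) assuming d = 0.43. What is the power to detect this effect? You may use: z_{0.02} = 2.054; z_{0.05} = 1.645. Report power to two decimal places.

power ≈ 0.91

For two equal groups, power = Φ(d·√(n/2) − z_{α/2}).
d·√(n/2) = 0.43 × √(96/2) = 0.43 × 6.928 = 2.979.
z_β = 2.979 − 1.645 = 1.334.
Power = Φ(1.334) = 0.909.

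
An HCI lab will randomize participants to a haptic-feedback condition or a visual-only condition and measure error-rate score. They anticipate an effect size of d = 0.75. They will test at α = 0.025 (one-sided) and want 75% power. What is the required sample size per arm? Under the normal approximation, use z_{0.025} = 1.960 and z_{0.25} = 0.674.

n = 25 per group

For two independent groups with equal n: n = 2·((z_{α} + z_β) / d)².
z_{α} + z_β = 1.960 + 0.674 = 2.634.
n = 2 × (2.634 / 0.75)² = 2 × 3.512² = 2 × 12.33 = 24.7.
Round up to the next whole participant.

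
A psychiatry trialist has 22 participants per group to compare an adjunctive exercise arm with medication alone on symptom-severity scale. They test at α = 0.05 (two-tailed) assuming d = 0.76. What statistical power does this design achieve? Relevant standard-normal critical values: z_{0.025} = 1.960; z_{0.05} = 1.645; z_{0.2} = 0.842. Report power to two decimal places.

power ≈ 0.71

For two equal groups, power = Φ(d·√(n/2) − z_{α/2}).
d·√(n/2) = 0.76 × √(22/2) = 0.76 × 3.317 = 2.521.
z_β = 2.521 − 1.960 = 0.561.
Power = Φ(0.561) = 0.712.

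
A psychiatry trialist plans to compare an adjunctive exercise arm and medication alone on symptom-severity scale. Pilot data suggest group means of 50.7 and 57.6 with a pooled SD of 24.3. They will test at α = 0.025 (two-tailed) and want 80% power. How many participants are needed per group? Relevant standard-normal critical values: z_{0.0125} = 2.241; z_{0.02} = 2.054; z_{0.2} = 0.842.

Cohen's d = |M₁ − M₂| / SD_pooled = |50.7 − 57.6| / 24.3 = 6.9 / 24.3 = 0.284.
For two independent groups with equal n: n = 2·((z_{α/2} + z_β) / d)².
z_{α/2} + z_β = 2.241 + 0.842 = 3.083.
n = 2 × (3.083 / 0.284)² = 2 × 10.856² = 2 × 117.84 = 235.7.
Round up to the next whole participant.

n = 236 per group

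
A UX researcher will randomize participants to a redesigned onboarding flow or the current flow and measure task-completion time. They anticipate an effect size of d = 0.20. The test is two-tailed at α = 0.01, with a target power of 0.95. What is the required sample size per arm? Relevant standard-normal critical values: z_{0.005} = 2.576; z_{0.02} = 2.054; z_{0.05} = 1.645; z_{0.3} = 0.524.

n = 891 per group

For two independent groups with equal n: n = 2·((z_{α/2} + z_β) / d)².
z_{α/2} + z_β = 2.576 + 1.645 = 4.221.
n = 2 × (4.221 / 0.20)² = 2 × 21.105² = 2 × 445.42 = 890.8.
Round up to the next whole participant.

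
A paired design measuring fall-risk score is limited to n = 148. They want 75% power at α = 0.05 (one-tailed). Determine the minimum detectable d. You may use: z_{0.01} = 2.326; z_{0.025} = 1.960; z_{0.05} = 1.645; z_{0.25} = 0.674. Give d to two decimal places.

For a single sample (or paired design) of n = 148: d_min = (z_{α} + z_β)/√n.
z-sum = 1.645 + 0.674 = 2.319.
d_min = 2.319 / √148 = 2.319 / 12.166 = 0.191.

d_min ≈ 0.19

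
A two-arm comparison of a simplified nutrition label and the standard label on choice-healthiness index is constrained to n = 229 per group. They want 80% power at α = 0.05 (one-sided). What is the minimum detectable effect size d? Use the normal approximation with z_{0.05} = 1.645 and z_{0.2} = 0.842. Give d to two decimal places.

For two independent groups of n = 229 each: d_min = (z_{α} + z_β)·√(2/n).
z-sum = 1.645 + 0.842 = 2.487.
d_min = 2.487 × √(2/229) = 2.487 × 0.0935 = 0.232.

d_min ≈ 0.23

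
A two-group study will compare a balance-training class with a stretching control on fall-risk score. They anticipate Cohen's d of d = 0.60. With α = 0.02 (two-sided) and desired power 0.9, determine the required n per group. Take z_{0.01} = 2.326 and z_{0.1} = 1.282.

For two independent groups with equal n: n = 2·((z_{α/2} + z_β) / d)².
z_{α/2} + z_β = 2.326 + 1.282 = 3.608.
n = 2 × (3.608 / 0.60)² = 2 × 6.013² = 2 × 36.16 = 72.3.
Round up to the next whole participant.

n = 73 per group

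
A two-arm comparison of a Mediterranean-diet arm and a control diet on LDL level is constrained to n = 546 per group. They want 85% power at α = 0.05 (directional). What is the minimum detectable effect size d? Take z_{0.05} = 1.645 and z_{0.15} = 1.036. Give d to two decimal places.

For two independent groups of n = 546 each: d_min = (z_{α} + z_β)·√(2/n).
z-sum = 1.645 + 1.036 = 2.681.
d_min = 2.681 × √(2/546) = 2.681 × 0.0605 = 0.162.

d_min ≈ 0.16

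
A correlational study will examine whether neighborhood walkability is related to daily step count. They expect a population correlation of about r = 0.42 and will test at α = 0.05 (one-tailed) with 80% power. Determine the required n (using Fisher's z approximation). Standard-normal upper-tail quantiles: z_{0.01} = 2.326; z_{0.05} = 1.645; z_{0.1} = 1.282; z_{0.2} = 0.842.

n = 34

Fisher's z: C = ½·ln((1+r)/(1−r)) = ½·ln(2.4483) = 0.4477.
n = ((z_{α} + z_β)/C)² + 3.
(1.645 + 0.842) / 0.4477 = 2.487 / 0.4477 = 5.555.
n = 5.555² + 3 = 30.86 + 3 = 33.9.
Round up.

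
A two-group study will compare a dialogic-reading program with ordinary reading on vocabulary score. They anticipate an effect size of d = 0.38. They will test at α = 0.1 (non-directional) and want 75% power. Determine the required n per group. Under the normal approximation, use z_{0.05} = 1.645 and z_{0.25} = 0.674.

For two independent groups with equal n: n = 2·((z_{α/2} + z_β) / d)².
z_{α/2} + z_β = 1.645 + 0.674 = 2.319.
n = 2 × (2.319 / 0.38)² = 2 × 6.103² = 2 × 37.24 = 74.5.
Round up to the next whole participant.

n = 75 per group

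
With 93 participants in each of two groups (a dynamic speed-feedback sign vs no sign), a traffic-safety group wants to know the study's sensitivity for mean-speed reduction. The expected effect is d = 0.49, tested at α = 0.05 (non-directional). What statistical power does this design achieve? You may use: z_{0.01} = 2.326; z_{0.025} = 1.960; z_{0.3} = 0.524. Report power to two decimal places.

For two equal groups, power = Φ(d·√(n/2) − z_{α/2}).
d·√(n/2) = 0.49 × √(93/2) = 0.49 × 6.819 = 3.341.
z_β = 3.341 − 1.960 = 1.381.
Power = Φ(1.381) = 0.916.

power ≈ 0.92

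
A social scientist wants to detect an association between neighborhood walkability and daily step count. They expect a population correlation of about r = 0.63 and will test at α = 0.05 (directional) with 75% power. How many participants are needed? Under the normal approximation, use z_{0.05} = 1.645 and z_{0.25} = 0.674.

Fisher's z: C = ½·ln((1+r)/(1−r)) = ½·ln(4.4054) = 0.7414.
n = ((z_{α} + z_β)/C)² + 3.
(1.645 + 0.674) / 0.7414 = 2.319 / 0.7414 = 3.128.
n = 3.128² + 3 = 9.78 + 3 = 12.8.
Round up.

n = 13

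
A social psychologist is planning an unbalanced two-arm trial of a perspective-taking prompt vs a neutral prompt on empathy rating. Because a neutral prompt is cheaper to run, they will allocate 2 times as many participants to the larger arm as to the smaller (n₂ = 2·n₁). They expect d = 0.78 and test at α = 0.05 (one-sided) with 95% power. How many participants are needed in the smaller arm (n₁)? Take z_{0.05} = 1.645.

n₁ = 27

With allocation ratio k = n₂/n₁ = 2, Var(x̄₁−x̄₂) = σ²(1/n₁ + 1/(k·n₁)) = σ²·(k+1)/(k·n₁).
So n₁ = (1 + 1/k)·((z_{α} + z_β)/d)² = 1.500 × (3.290/0.78)².
n₁ = 1.500 × 17.79 = 26.7.
Round up: n₁ = 27, giving n₂ = 2 × 27 = 54.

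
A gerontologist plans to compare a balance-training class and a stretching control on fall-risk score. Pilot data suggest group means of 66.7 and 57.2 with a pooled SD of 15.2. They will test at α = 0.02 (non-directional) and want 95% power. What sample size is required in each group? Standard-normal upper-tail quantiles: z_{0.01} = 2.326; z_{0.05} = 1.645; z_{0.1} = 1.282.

n = 81 per group

Cohen's d = |M₁ − M₂| / SD_pooled = |66.7 − 57.2| / 15.2 = 9.5 / 15.2 = 0.625.
For two independent groups with equal n: n = 2·((z_{α/2} + z_β) / d)².
z_{α/2} + z_β = 2.326 + 1.645 = 3.971.
n = 2 × (3.971 / 0.625)² = 2 × 6.354² = 2 × 40.37 = 80.7.
Round up to the next whole participant.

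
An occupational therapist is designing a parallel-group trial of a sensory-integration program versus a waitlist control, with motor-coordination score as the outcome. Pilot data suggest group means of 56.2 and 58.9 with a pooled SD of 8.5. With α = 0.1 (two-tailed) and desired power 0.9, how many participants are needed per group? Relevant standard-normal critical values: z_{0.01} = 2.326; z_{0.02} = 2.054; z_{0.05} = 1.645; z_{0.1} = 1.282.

n = 170 per group

Cohen's d = |M₁ − M₂| / SD_pooled = |56.2 − 58.9| / 8.5 = 2.7 / 8.5 = 0.318.
For two independent groups with equal n: n = 2·((z_{α/2} + z_β) / d)².
z_{α/2} + z_β = 1.645 + 1.282 = 2.927.
n = 2 × (2.927 / 0.318)² = 2 × 9.204² = 2 × 84.72 = 169.4.
Round up to the next whole participant.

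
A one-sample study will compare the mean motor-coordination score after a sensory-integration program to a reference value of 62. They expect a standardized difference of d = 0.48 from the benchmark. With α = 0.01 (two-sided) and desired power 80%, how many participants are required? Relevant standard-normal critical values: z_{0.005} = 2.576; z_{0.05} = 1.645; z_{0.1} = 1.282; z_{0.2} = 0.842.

For a one-sample test: n = ((z_{α/2} + z_β) / d)².
z_{α/2} + z_β = 2.576 + 0.842 = 3.418.
n = (3.418 / 0.48)² = 7.121² = 50.71.
Round up.

n = 51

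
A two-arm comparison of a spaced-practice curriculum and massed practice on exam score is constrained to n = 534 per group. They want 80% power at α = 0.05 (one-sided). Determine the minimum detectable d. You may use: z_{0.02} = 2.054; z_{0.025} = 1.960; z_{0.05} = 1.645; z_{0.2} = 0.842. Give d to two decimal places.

For two independent groups of n = 534 each: d_min = (z_{α} + z_β)·√(2/n).
z-sum = 1.645 + 0.842 = 2.487.
d_min = 2.487 × √(2/534) = 2.487 × 0.0612 = 0.152.

d_min ≈ 0.15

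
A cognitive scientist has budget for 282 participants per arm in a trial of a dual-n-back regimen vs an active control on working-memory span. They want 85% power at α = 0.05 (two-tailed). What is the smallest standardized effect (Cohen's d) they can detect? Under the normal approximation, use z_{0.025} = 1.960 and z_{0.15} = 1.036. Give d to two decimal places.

d_min ≈ 0.25

For two independent groups of n = 282 each: d_min = (z_{α/2} + z_β)·√(2/n).
z-sum = 1.960 + 1.036 = 2.996.
d_min = 2.996 × √(2/282) = 2.996 × 0.0842 = 0.252.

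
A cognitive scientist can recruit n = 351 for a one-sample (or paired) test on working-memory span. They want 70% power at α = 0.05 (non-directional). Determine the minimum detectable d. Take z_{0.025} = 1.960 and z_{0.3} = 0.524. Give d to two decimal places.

d_min ≈ 0.13

For a single sample (or paired design) of n = 351: d_min = (z_{α/2} + z_β)/√n.
z-sum = 1.960 + 0.524 = 2.484.
d_min = 2.484 / √351 = 2.484 / 18.735 = 0.133.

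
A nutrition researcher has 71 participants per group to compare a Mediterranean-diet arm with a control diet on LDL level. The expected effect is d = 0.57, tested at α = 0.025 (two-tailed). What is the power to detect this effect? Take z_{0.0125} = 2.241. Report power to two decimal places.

power ≈ 0.88

For two equal groups, power = Φ(d·√(n/2) − z_{α/2}).
d·√(n/2) = 0.57 × √(71/2) = 0.57 × 5.958 = 3.396.
z_β = 3.396 − 2.241 = 1.155.
Power = Φ(1.155) = 0.876.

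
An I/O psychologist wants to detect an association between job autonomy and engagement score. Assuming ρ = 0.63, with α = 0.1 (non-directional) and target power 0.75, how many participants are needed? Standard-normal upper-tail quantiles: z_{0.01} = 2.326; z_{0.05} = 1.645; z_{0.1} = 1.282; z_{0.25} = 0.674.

Fisher's z: C = ½·ln((1+r)/(1−r)) = ½·ln(4.4054) = 0.7414.
n = ((z_{α/2} + z_β)/C)² + 3.
(1.645 + 0.674) / 0.7414 = 2.319 / 0.7414 = 3.128.
n = 3.128² + 3 = 9.78 + 3 = 12.8.
Round up.

n = 13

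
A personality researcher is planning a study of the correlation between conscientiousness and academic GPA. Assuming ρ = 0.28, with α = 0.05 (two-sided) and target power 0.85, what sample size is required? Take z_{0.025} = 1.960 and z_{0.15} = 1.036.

n = 112

Fisher's z: C = ½·ln((1+r)/(1−r)) = ½·ln(1.7778) = 0.2877.
n = ((z_{α/2} + z_β)/C)² + 3.
(1.960 + 1.036) / 0.2877 = 2.996 / 0.2877 = 10.414.
n = 10.414² + 3 = 108.44 + 3 = 111.4.
Round up.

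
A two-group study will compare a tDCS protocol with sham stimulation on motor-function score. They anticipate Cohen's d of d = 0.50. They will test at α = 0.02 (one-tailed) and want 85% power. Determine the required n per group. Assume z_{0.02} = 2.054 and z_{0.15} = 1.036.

n = 77 per group

For two independent groups with equal n: n = 2·((z_{α} + z_β) / d)².
z_{α} + z_β = 2.054 + 1.036 = 3.090.
n = 2 × (3.090 / 0.50)² = 2 × 6.180² = 2 × 38.19 = 76.4.
Round up to the next whole participant.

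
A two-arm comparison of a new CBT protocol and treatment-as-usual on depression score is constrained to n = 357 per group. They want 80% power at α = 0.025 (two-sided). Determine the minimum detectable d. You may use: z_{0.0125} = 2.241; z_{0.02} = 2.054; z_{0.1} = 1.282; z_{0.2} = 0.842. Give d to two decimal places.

d_min ≈ 0.23

For two independent groups of n = 357 each: d_min = (z_{α/2} + z_β)·√(2/n).
z-sum = 2.241 + 0.842 = 3.083.
d_min = 3.083 × √(2/357) = 3.083 × 0.0748 = 0.231.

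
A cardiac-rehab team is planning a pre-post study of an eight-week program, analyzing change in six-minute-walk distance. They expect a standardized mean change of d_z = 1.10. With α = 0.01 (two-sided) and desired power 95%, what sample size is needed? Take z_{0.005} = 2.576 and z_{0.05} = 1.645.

For a paired (one-sample on differences) test: n = ((z_{α/2} + z_β) / d)².
z_{α/2} + z_β = 2.576 + 1.645 = 4.221.
n = (4.221 / 1.10)² = 3.837² = 14.72.
Round up.

n = 15 pairs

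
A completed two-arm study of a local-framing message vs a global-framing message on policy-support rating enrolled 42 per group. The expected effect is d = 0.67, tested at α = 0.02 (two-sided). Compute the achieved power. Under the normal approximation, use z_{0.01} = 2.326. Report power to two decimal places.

power ≈ 0.77

For two equal groups, power = Φ(d·√(n/2) − z_{α/2}).
d·√(n/2) = 0.67 × √(42/2) = 0.67 × 4.583 = 3.070.
z_β = 3.070 − 2.326 = 0.744.
Power = Φ(0.744) = 0.772.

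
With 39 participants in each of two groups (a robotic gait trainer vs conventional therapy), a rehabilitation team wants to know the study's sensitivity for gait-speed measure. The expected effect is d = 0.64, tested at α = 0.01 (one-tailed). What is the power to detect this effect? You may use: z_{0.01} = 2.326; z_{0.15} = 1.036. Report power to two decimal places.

For two equal groups, power = Φ(d·√(n/2) − z_{α}).
d·√(n/2) = 0.64 × √(39/2) = 0.64 × 4.416 = 2.826.
z_β = 2.826 − 2.326 = 0.500.
Power = Φ(0.500) = 0.692.

power ≈ 0.69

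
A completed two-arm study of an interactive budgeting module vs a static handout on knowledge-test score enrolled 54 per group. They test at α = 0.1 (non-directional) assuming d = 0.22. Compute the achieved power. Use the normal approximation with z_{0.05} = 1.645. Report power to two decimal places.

power ≈ 0.31

For two equal groups, power = Φ(d·√(n/2) − z_{α/2}).
d·√(n/2) = 0.22 × √(54/2) = 0.22 × 5.196 = 1.143.
z_β = 1.143 − 1.645 = -0.502.
Power = Φ(-0.502) = 0.308.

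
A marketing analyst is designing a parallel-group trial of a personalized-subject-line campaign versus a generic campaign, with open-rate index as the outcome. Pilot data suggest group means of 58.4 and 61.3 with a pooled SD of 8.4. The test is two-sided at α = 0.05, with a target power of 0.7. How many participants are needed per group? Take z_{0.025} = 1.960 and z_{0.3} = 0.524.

n = 104 per group

Cohen's d = |M₁ − M₂| / SD_pooled = |58.4 − 61.3| / 8.4 = 2.9 / 8.4 = 0.345.
For two independent groups with equal n: n = 2·((z_{α/2} + z_β) / d)².
z_{α/2} + z_β = 1.960 + 0.524 = 2.484.
n = 2 × (2.484 / 0.345)² = 2 × 7.200² = 2 × 51.84 = 103.7.
Round up to the next whole participant.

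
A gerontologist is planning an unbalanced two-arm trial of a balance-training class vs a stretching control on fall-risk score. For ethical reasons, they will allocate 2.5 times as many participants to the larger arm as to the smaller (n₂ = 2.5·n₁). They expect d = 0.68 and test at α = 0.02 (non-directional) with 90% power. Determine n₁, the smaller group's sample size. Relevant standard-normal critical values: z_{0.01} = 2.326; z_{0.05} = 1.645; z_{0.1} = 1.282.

n₁ = 40

With allocation ratio k = n₂/n₁ = 2.5, Var(x̄₁−x̄₂) = σ²(1/n₁ + 1/(k·n₁)) = σ²·(k+1)/(k·n₁).
So n₁ = (1 + 1/k)·((z_{α/2} + z_β)/d)² = 1.400 × (3.608/0.68)².
n₁ = 1.400 × 28.15 = 39.4.
Round up: n₁ = 40, giving n₂ = 2.5 × 40 = 100.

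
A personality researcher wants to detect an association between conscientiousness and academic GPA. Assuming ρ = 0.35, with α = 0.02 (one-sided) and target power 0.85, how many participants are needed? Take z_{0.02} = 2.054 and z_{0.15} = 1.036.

n = 75

Fisher's z: C = ½·ln((1+r)/(1−r)) = ½·ln(2.0769) = 0.3654.
n = ((z_{α} + z_β)/C)² + 3.
(2.054 + 1.036) / 0.3654 = 3.090 / 0.3654 = 8.456.
n = 8.456² + 3 = 71.51 + 3 = 74.5.
Round up.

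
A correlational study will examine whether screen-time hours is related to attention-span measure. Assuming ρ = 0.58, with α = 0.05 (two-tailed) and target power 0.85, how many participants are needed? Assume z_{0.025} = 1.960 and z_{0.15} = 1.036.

Fisher's z: C = ½·ln((1+r)/(1−r)) = ½·ln(3.7619) = 0.6625.
n = ((z_{α/2} + z_β)/C)² + 3.
(1.960 + 1.036) / 0.6625 = 2.996 / 0.6625 = 4.522.
n = 4.522² + 3 = 20.45 + 3 = 23.5.
Round up.

n = 24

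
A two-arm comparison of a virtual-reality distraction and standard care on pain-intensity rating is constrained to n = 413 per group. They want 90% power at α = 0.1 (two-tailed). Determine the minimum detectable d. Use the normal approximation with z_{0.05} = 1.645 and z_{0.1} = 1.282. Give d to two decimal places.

d_min ≈ 0.20

For two independent groups of n = 413 each: d_min = (z_{α/2} + z_β)·√(2/n).
z-sum = 1.645 + 1.282 = 2.927.
d_min = 2.927 × √(2/413) = 2.927 × 0.0696 = 0.204.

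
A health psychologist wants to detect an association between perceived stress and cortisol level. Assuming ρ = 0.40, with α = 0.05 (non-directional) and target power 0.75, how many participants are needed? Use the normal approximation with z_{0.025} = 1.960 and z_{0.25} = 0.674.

Fisher's z: C = ½·ln((1+r)/(1−r)) = ½·ln(2.3333) = 0.4236.
n = ((z_{α/2} + z_β)/C)² + 3.
(1.960 + 0.674) / 0.4236 = 2.634 / 0.4236 = 6.218.
n = 6.218² + 3 = 38.67 + 3 = 41.7.
Round up.

n = 42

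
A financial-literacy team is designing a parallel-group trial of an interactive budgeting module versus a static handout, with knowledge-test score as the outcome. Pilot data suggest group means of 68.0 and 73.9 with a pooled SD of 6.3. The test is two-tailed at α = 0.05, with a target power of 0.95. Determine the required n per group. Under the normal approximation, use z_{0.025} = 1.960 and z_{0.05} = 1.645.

Cohen's d = |M₁ − M₂| / SD_pooled = |68.0 − 73.9| / 6.3 = 5.9 / 6.3 = 0.937.
For two independent groups with equal n: n = 2·((z_{α/2} + z_β) / d)².
z_{α/2} + z_β = 1.960 + 1.645 = 3.605.
n = 2 × (3.605 / 0.937)² = 2 × 3.847² = 2 × 14.80 = 29.6.
Round up to the next whole participant.

n = 30 per group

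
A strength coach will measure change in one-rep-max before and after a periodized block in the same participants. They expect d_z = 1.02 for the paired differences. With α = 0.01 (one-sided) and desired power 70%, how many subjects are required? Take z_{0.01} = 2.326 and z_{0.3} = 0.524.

For a paired (one-sample on differences) test: n = ((z_{α} + z_β) / d)².
z_{α} + z_β = 2.326 + 0.524 = 2.850.
n = (2.850 / 1.02)² = 2.794² = 7.81.
Round up.

n = 8 pairs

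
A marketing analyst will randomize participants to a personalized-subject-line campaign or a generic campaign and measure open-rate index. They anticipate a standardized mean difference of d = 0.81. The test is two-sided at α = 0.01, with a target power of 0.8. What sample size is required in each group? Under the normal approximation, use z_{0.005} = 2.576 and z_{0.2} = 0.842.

n = 36 per group

For two independent groups with equal n: n = 2·((z_{α/2} + z_β) / d)².
z_{α/2} + z_β = 2.576 + 0.842 = 3.418.
n = 2 × (3.418 / 0.81)² = 2 × 4.220² = 2 × 17.81 = 35.6.
Round up to the next whole participant.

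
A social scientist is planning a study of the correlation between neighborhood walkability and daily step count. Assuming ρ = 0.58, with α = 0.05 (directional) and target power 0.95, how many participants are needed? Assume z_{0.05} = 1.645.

Fisher's z: C = ½·ln((1+r)/(1−r)) = ½·ln(3.7619) = 0.6625.
n = ((z_{α} + z_β)/C)² + 3.
(1.645 + 1.645) / 0.6625 = 3.290 / 0.6625 = 4.966.
n = 4.966² + 3 = 24.66 + 3 = 27.7.
Round up.

n = 28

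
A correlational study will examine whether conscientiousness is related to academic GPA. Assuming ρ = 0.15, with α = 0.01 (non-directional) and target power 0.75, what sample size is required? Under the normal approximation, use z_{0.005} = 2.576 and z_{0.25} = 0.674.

Fisher's z: C = ½·ln((1+r)/(1−r)) = ½·ln(1.3529) = 0.1511.
n = ((z_{α/2} + z_β)/C)² + 3.
(2.576 + 0.674) / 0.1511 = 3.250 / 0.1511 = 21.509.
n = 21.509² + 3 = 462.63 + 3 = 465.6.
Round up.

n = 466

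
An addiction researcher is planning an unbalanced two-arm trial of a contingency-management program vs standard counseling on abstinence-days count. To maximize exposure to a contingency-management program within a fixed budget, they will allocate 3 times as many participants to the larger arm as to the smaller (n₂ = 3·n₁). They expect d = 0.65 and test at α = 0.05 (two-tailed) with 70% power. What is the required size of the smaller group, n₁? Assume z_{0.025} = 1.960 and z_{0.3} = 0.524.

With allocation ratio k = n₂/n₁ = 3, Var(x̄₁−x̄₂) = σ²(1/n₁ + 1/(k·n₁)) = σ²·(k+1)/(k·n₁).
So n₁ = (1 + 1/k)·((z_{α/2} + z_β)/d)² = 1.333 × (2.484/0.65)².
n₁ = 1.333 × 14.60 = 19.5.
Round up: n₁ = 20, giving n₂ = 3 × 20 = 60.

n₁ = 20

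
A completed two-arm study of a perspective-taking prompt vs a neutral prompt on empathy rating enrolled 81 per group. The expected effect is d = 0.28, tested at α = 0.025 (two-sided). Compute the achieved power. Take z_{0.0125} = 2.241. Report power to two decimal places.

power ≈ 0.32

For two equal groups, power = Φ(d·√(n/2) − z_{α/2}).
d·√(n/2) = 0.28 × √(81/2) = 0.28 × 6.364 = 1.782.
z_β = 1.782 − 2.241 = -0.459.
Power = Φ(-0.459) = 0.323.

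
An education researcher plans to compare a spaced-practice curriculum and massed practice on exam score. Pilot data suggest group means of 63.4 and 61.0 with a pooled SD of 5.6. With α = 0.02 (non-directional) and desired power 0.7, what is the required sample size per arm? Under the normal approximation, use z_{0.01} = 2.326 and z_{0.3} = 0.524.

n = 89 per group

Cohen's d = |M₁ − M₂| / SD_pooled = |63.4 − 61.0| / 5.6 = 2.4 / 5.6 = 0.429.
For two independent groups with equal n: n = 2·((z_{α/2} + z_β) / d)².
z_{α/2} + z_β = 2.326 + 0.524 = 2.850.
n = 2 × (2.850 / 0.429)² = 2 × 6.643² = 2 × 44.13 = 88.3.
Round up to the next whole participant.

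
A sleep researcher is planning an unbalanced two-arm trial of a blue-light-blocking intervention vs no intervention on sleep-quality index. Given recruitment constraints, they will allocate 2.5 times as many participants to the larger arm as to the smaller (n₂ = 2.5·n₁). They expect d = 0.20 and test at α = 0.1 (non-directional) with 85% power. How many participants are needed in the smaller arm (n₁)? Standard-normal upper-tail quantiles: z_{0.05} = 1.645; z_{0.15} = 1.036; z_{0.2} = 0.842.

n₁ = 252

With allocation ratio k = n₂/n₁ = 2.5, Var(x̄₁−x̄₂) = σ²(1/n₁ + 1/(k·n₁)) = σ²·(k+1)/(k·n₁).
So n₁ = (1 + 1/k)·((z_{α/2} + z_β)/d)² = 1.400 × (2.681/0.20)².
n₁ = 1.400 × 179.69 = 251.6.
Round up: n₁ = 252, giving n₂ = 2.5 × 252 = 630.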